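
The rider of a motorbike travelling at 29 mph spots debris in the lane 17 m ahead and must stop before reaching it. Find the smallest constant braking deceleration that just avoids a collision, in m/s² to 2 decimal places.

Required deceleration ≈ 4.94 m/s²

29 mph × 0.44704 = 12.9642 m/s.
v² = 2a·d ⇒ a = v²/(2d) = 12.9642² / (2 × 17.000) = 168.070 / 34.000 = 4.9432 m/s².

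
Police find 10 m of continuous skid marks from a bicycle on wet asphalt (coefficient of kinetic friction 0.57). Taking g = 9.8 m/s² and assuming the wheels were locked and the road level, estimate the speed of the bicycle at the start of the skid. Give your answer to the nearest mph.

Initial speed ≈ 24 mph

Deceleration a = μg = 0.57 × 9.8 = 5.586 m/s².
v = √(2a·d) = √(2 × 5.586 × 10) = √111.720 = 10.5698 m/s.
= 10.5698 ÷ 0.44704 = 23.644 mph.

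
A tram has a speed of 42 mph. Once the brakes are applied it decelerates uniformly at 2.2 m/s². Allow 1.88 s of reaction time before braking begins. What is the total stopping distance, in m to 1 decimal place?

42 mph × 0.44704 = 18.7757 m/s.
Reaction distance = v·t_r = 18.7757 × 1.88 = 35.298 m.
Braking distance = v²/(2a) = 18.7757² / (2 × 2.200) = 352.527 / 4.400 = 80.120 m.
Total = 35.298 + 80.120 = 115.418 m.

Total stopping distance ≈ 115.4 m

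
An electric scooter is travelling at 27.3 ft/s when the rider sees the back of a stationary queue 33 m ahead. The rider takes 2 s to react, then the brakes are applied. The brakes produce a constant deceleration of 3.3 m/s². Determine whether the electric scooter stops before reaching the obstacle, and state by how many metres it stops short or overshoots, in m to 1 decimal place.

27.3 ft/s × 0.3048 = 8.3210 m/s.
Reaction distance = 8.3210 × 2 = 16.642 m.
Braking distance = v²/(2a) = 69.239 / 6.600 = 10.491 m.
Total stopping distance = 16.642 + 10.491 = 27.133 m, vs 33 m available — it stops with 33 − 27.133 = 5.867 m to spare.

Yes — it stops 5.9 m short of the obstacle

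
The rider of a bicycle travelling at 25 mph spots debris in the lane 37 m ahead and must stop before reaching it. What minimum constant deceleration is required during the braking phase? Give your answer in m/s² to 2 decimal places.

25 mph × 0.44704 = 11.1760 m/s.
v² = 2a·d ⇒ a = v²/(2d) = 11.1760² / (2 × 37.000) = 124.903 / 74.000 = 1.6879 m/s².

Required deceleration ≈ 1.69 m/s²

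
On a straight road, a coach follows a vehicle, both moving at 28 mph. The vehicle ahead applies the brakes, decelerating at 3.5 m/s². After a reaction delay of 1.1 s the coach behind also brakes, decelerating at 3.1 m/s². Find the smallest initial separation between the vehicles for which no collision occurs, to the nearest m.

Minimum gap ≈ 17 m

28 mph × 0.44704 = 12.5171 m/s.
Leader travels v²/(2a_L) = 156.678 / 7.000 = 22.383 m before stopping.
Follower covers v·t_r = 12.5171 × 1.1 = 13.769 m while reacting, then v²/(2a_F) = 156.678 / 6.200 = 25.271 m while braking, for a total of 13.769 + 25.271 = 39.040 m.
Since a_F ≤ a_L and the follower starts braking later, the follower is never slower than the leader, so the closest approach is when both have stopped.
Minimum gap = 39.040 − 22.383 = 16.657 m.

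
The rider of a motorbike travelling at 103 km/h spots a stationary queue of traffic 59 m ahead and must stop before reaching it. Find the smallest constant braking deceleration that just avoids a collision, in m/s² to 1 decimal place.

103 km/h ÷ 3.6 = 28.6111 m/s.
v² = 2a·d ⇒ a = v²/(2d) = 28.6111² / (2 × 59.000) = 818.595 / 118.000 = 6.9372 m/s².

Required deceleration ≈ 6.9 m/s²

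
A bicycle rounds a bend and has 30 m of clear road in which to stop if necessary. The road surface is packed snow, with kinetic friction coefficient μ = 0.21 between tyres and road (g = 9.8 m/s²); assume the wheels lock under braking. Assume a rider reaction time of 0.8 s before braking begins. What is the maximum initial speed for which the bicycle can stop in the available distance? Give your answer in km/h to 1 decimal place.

a = μg = 0.21 × 9.8 = 2.058 m/s².
Stopping distance: v·t_r + v²/(2a) = 30 with t_r = 0.8 s and a = 2.058 m/s².
So v² + 3.293 v − 123.48 = 0.
Positive root: v = −a·t_r + √((a·t_r)² + 2a·d) = −1.646 + √(2.709 + 123.48) = 9.5874 m/s.
9.5874 m/s × 3.6 = 34.515 km/h.

Maximum speed ≈ 34.5 km/h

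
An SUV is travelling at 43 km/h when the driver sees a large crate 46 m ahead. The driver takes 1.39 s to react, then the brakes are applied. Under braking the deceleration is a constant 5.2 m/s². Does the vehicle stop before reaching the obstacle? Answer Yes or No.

Yes

43 km/h ÷ 3.6 = 11.9444 m/s.
Reaction distance = 11.9444 × 1.39 = 16.603 m.
Braking distance = v²/(2a) = 142.669 / 10.400 = 13.718 m.
Total stopping distance = 16.603 + 13.718 = 30.321 m, vs 46 m available — it stops with 46 − 30.321 = 15.679 m to spare.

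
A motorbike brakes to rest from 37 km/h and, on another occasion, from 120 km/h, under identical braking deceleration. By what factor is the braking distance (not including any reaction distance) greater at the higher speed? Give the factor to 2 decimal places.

Factor ≈ 10.52

Braking distance d = v²/(2a), so with a fixed, d ∝ v².
Factor = (120/37)² = 3.2432² = 10.5183.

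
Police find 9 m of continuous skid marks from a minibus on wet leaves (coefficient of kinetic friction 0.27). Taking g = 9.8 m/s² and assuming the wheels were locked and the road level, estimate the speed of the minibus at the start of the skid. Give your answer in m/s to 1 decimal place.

Deceleration a = μg = 0.27 × 9.8 = 2.646 m/s².
v = √(2a·d) = √(2 × 2.646 × 9) = √47.628 = 6.9013 m/s.

Initial speed ≈ 6.9 m/s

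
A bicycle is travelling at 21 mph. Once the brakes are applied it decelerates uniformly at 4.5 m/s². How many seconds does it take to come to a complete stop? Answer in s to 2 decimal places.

Braking time ≈ 2.09 s

21 mph × 0.44704 = 9.3878 m/s.
Braking time = v/a = 9.3878 / 4.500 = 2.086 s.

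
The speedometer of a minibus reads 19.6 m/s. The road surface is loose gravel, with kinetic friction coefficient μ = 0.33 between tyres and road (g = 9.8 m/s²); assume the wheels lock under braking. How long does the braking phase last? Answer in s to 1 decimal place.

Braking time ≈ 6.1 s

a = μg = 0.33 × 9.8 = 3.234 m/s².
Braking time = v/a = 19.6000 / 3.234 = 6.061 s.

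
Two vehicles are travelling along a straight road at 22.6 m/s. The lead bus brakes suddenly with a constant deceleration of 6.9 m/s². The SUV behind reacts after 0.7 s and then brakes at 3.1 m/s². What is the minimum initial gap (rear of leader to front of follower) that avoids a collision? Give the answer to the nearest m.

Minimum gap ≈ 61 m

Leader travels v²/(2a_L) = 510.760 / 13.800 = 37.012 m before stopping.
Follower covers v·t_r = 22.6000 × 0.7 = 15.820 m while reacting, then v²/(2a_F) = 510.760 / 6.200 = 82.381 m while braking, for a total of 15.820 + 82.381 = 98.201 m.
Since a_F ≤ a_L and the follower starts braking later, the follower is never slower than the leader, so the closest approach is when both have stopped.
Minimum gap = 98.201 − 37.012 = 61.189 m.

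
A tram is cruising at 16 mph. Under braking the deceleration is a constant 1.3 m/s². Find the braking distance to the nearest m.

16 mph × 0.44704 = 7.1526 m/s.
Braking distance = v²/(2a) = 7.1526² / (2 × 1.300) = 51.160 / 2.600 = 19.677 m.

Braking distance ≈ 20 m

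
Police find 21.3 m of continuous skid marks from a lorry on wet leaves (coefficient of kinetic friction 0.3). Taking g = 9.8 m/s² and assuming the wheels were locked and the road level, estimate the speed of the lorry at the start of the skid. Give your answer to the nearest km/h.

Deceleration a = μg = 0.3 × 9.8 = 2.940 m/s².
v = √(2a·d) = √(2 × 2.940 × 21.3) = √125.244 = 11.1912 m/s.
= 11.1912 × 3.6 = 40.288 km/h.

Initial speed ≈ 40 km/h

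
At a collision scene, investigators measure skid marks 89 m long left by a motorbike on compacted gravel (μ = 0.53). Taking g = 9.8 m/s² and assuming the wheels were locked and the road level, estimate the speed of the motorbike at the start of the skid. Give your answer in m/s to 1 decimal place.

Deceleration a = μg = 0.53 × 9.8 = 5.194 m/s².
v = √(2a·d) = √(2 × 5.194 × 89) = √924.532 = 30.4061 m/s.

Initial speed ≈ 30.4 m/s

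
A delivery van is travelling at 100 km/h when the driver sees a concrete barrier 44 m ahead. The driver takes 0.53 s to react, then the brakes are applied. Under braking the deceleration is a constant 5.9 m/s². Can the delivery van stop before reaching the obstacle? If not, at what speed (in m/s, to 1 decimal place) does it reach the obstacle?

No — it strikes the obstacle at 20.6 m/s

100 km/h ÷ 3.6 = 27.7778 m/s.
Reaction distance = 27.7778 × 0.53 = 14.722 m.
Braking distance needed to stop: v²/(2a) = 771.606 / 11.800 = 65.390 m, so total needed = 14.722 + 65.390 = 80.112 m > 44 m — it cannot stop.
Distance remaining when braking begins: 44 − 14.722 = 29.278 m.
v² = v₀² − 2a·d = 771.606 − 2 × 5.900 × 29.278 = 426.126 m²/s².
v = √426.126 = 20.643 m/s.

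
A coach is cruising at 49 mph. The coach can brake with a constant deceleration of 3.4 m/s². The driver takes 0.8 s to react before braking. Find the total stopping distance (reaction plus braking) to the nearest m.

Total stopping distance ≈ 88 m

49 mph × 0.44704 = 21.9050 m/s.
Reaction distance = v·t_r = 21.9050 × 0.8 = 17.524 m.
Braking distance = v²/(2a) = 21.9050² / (2 × 3.400) = 479.829 / 6.800 = 70.563 m.
Total = 17.524 + 70.563 = 88.087 m.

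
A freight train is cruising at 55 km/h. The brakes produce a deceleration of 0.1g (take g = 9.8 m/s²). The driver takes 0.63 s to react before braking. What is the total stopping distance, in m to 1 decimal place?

55 km/h ÷ 3.6 = 15.2778 m/s.
a = 0.1 × 9.8 = 0.980 m/s².
Reaction distance = v·t_r = 15.2778 × 0.63 = 9.625 m.
Braking distance = v²/(2a) = 15.2778² / (2 × 0.980) = 233.411 / 1.960 = 119.087 m.
Total = 9.625 + 119.087 = 128.712 m.

Total stopping distance ≈ 128.7 m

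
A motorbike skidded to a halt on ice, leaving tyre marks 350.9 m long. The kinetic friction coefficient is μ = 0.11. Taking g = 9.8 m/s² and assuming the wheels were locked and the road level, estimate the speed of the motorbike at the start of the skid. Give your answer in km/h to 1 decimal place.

Deceleration a = μg = 0.11 × 9.8 = 1.078 m/s².
v = √(2a·d) = √(2 × 1.078 × 350.9) = √756.540 = 27.5053 m/s.
= 27.5053 × 3.6 = 99.019 km/h.

Initial speed ≈ 99.0 km/h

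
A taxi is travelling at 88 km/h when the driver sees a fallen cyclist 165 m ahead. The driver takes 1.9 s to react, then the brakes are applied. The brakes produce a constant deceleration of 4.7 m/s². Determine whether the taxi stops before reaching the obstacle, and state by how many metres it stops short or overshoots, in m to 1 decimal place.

Yes — it stops 55.0 m short of the obstacle

88 km/h ÷ 3.6 = 24.4444 m/s.
Reaction distance = 24.4444 × 1.9 = 46.444 m.
Braking distance = v²/(2a) = 597.529 / 9.400 = 63.567 m.
Total stopping distance = 46.444 + 63.567 = 110.011 m, vs 165 m available — it stops with 165 − 110.011 = 54.989 m to spare.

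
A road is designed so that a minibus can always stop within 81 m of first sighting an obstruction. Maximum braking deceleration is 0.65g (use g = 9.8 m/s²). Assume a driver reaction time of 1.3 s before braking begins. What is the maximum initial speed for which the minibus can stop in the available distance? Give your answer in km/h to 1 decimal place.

a = 0.65 × 9.8 = 6.370 m/s².
Stopping distance: v·t_r + v²/(2a) = 81 with t_r = 1.3 s and a = 6.370 m/s².
So v² + 16.562 v − 1031.94 = 0.
Positive root: v = −a·t_r + √((a·t_r)² + 2a·d) = −8.281 + √(68.575 + 1031.94) = 24.8930 m/s.
24.8930 m/s × 3.6 = 89.615 km/h.

Maximum speed ≈ 89.6 km/h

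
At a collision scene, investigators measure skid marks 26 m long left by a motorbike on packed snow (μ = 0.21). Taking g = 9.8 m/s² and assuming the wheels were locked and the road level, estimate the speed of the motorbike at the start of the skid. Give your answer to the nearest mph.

Initial speed ≈ 23 mph

Deceleration a = μg = 0.21 × 9.8 = 2.058 m/s².
v = √(2a·d) = √(2 × 2.058 × 26) = √107.016 = 10.3449 m/s.
= 10.3449 ÷ 0.44704 = 23.141 mph.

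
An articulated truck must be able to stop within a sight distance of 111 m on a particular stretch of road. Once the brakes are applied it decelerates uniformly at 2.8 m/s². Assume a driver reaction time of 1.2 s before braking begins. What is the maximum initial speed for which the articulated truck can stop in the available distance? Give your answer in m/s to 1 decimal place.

Maximum speed ≈ 21.8 m/s

Stopping distance: v·t_r + v²/(2a) = 111 with t_r = 1.2 s and a = 2.800 m/s².
So v² + 6.720 v − 621.60 = 0.
Positive root: v = −a·t_r + √((a·t_r)² + 2a·d) = −3.360 + √(11.290 + 621.60) = 21.7973 m/s.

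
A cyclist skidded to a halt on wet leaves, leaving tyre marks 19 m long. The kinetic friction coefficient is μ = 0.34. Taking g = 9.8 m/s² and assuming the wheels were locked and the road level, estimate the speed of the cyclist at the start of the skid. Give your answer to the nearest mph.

Initial speed ≈ 25 mph

Deceleration a = μg = 0.34 × 9.8 = 3.332 m/s².
v = √(2a·d) = √(2 × 3.332 × 19) = √126.616 = 11.2524 m/s.
= 11.2524 ÷ 0.44704 = 25.171 mph.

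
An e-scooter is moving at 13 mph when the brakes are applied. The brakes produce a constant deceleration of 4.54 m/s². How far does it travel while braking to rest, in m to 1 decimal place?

13 mph × 0.44704 = 5.8115 m/s.
Braking distance = v²/(2a) = 5.8115² / (2 × 4.540) = 33.774 / 9.080 = 3.720 m.

Braking distance ≈ 3.7 m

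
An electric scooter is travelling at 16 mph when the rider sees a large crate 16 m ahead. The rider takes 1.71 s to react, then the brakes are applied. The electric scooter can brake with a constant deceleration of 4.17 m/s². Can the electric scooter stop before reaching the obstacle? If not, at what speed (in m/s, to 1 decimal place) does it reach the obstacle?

16 mph × 0.44704 = 7.1526 m/s.
Reaction distance = 7.1526 × 1.71 = 12.231 m.
Braking distance needed to stop: v²/(2a) = 51.160 / 8.340 = 6.134 m, so total needed = 12.231 + 6.134 = 18.365 m > 16 m — it cannot stop.
Distance remaining when braking begins: 16 − 12.231 = 3.769 m.
v² = v₀² − 2a·d = 51.160 − 2 × 4.170 × 3.769 = 19.727 m²/s².
v = √19.727 = 4.442 m/s.

No — it strikes the obstacle at 4.4 m/s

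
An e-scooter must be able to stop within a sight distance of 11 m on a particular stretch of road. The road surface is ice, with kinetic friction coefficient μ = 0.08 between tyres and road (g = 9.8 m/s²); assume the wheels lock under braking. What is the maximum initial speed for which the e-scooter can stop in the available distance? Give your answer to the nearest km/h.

a = μg = 0.08 × 9.8 = 0.784 m/s².
v²/(2a) = d ⇒ v = √(2 × 0.784 × 11) = √17.25 = 4.1533 m/s.
4.1533 m/s × 3.6 = 14.952 km/h.

Maximum speed ≈ 15 km/h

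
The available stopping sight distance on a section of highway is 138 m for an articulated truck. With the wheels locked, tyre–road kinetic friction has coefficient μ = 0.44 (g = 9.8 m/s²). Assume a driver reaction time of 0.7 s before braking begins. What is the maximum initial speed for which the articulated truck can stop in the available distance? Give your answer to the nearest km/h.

a = μg = 0.44 × 9.8 = 4.312 m/s².
Stopping distance: v·t_r + v²/(2a) = 138 with t_r = 0.7 s and a = 4.312 m/s².
So v² + 6.037 v − 1190.11 = 0.
Positive root: v = −a·t_r + √((a·t_r)² + 2a·d) = −3.018 + √(9.108 + 1190.11) = 31.6117 m/s.
31.6117 m/s × 3.6 = 113.802 km/h.

Maximum speed ≈ 114 km/h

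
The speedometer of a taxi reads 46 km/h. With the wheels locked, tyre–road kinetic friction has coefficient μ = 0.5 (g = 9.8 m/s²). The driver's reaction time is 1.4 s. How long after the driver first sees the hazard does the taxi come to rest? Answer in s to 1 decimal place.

Total time ≈ 4.0 s

46 km/h ÷ 3.6 = 12.7778 m/s.
a = μg = 0.5 × 9.8 = 4.900 m/s².
Braking time = v/a = 12.7778 / 4.900 = 2.608 s.
Total = 1.4 + 2.608 = 4.008 s.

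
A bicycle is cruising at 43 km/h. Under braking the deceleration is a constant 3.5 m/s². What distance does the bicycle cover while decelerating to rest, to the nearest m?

Braking distance ≈ 20 m

43 km/h ÷ 3.6 = 11.9444 m/s.
Braking distance = v²/(2a) = 11.9444² / (2 × 3.500) = 142.669 / 7.000 = 20.381 m.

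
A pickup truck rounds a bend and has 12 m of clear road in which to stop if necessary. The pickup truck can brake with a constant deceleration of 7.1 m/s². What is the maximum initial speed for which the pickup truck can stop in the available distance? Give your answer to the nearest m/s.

Maximum speed ≈ 13 m/s

v²/(2a) = d ⇒ v = √(2 × 7.100 × 12) = √170.40 = 13.0537 m/s.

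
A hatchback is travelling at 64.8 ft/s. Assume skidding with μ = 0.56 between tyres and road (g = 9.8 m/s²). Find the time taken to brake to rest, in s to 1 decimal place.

Braking time ≈ 3.6 s

64.8 ft/s × 0.3048 = 19.7510 m/s.
a = μg = 0.56 × 9.8 = 5.488 m/s².
Braking time = v/a = 19.7510 / 5.488 = 3.599 s.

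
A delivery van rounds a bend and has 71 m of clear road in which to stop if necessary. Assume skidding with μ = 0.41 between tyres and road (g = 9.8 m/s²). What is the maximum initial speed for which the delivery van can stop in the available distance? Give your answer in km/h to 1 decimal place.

a = μg = 0.41 × 9.8 = 4.018 m/s².
v²/(2a) = d ⇒ v = √(2 × 4.018 × 71) = √570.56 = 23.8864 m/s.
23.8864 m/s × 3.6 = 85.991 km/h.

Maximum speed ≈ 86.0 km/h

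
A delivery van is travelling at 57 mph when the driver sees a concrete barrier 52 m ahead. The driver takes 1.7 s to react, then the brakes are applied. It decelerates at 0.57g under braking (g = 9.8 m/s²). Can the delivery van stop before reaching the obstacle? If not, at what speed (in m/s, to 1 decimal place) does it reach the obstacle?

No — it strikes the obstacle at 23.5 m/s

57 mph × 0.44704 = 25.4813 m/s.
a = 0.57 × 9.8 = 5.586 m/s².
Reaction distance = 25.4813 × 1.7 = 43.318 m.
Braking distance needed to stop: v²/(2a) = 649.297 / 11.172 = 58.118 m, so total needed = 43.318 + 58.118 = 101.436 m > 52 m — it cannot stop.
Distance remaining when braking begins: 52 − 43.318 = 8.682 m.
v² = v₀² − 2a·d = 649.297 − 2 × 5.586 × 8.682 = 552.302 m²/s².
v = √552.302 = 23.501 m/s.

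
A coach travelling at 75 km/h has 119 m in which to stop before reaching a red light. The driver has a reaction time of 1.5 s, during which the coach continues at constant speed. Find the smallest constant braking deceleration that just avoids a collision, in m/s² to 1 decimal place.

Required deceleration ≈ 2.5 m/s²

75 km/h ÷ 3.6 = 20.8333 m/s.
Distance covered during reaction = 20.8333 × 1.5 = 31.250 m.
Distance available for braking: 119 − 31.250 = 87.750 m.
v² = 2a·d ⇒ a = v²/(2d) = 20.8333² / (2 × 87.750) = 434.026 / 175.500 = 2.4731 m/s².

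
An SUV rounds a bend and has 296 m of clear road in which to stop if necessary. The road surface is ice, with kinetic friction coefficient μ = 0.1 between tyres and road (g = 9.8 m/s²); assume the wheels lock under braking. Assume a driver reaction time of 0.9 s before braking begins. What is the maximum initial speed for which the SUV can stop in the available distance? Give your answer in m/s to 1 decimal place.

Maximum speed ≈ 23.2 m/s

a = μg = 0.1 × 9.8 = 0.980 m/s².
Stopping distance: v·t_r + v²/(2a) = 296 with t_r = 0.9 s and a = 0.980 m/s².
So v² + 1.764 v − 580.16 = 0.
Positive root: v = −a·t_r + √((a·t_r)² + 2a·d) = −0.882 + √(0.778 + 580.16) = 23.2207 m/s.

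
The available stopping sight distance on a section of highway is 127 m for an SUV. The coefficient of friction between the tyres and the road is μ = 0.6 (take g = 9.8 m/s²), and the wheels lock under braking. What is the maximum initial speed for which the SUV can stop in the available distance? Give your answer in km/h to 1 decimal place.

a = μg = 0.6 × 9.8 = 5.880 m/s².
v²/(2a) = d ⇒ v = √(2 × 5.880 × 127) = √1493.52 = 38.6461 m/s.
38.6461 m/s × 3.6 = 139.126 km/h.

Maximum speed ≈ 139.1 km/h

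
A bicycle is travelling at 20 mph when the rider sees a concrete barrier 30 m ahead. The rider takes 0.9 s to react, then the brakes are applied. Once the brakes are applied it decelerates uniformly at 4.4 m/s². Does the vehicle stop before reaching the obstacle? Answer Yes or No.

20 mph × 0.44704 = 8.9408 m/s.
Reaction distance = 8.9408 × 0.9 = 8.047 m.
Braking distance = v²/(2a) = 79.938 / 8.800 = 9.084 m.
Total stopping distance = 8.047 + 9.084 = 17.131 m, vs 30 m available — it stops with 30 − 17.131 = 12.869 m to spare.

Yes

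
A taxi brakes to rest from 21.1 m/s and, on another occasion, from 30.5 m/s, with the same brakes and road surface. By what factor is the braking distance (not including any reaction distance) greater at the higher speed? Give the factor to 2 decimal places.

Braking distance d = v²/(2a), so with a fixed, d ∝ v².
Factor = (30.5/21.1)² = 1.4455² = 2.0895.

Factor ≈ 2.09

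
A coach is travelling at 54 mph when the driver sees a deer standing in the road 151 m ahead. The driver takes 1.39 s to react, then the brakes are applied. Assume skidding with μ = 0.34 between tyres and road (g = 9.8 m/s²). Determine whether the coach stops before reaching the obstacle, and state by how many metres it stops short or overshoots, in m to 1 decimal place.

54 mph × 0.44704 = 24.1402 m/s.
a = μg = 0.34 × 9.8 = 3.332 m/s².
Reaction distance = 24.1402 × 1.39 = 33.555 m.
Braking distance = v²/(2a) = 582.749 / 6.664 = 87.447 m.
Total stopping distance = 33.555 + 87.447 = 121.002 m, vs 151 m available — it stops with 151 − 121.002 = 29.998 m to spare.

Yes — it stops 30.0 m short of the obstacle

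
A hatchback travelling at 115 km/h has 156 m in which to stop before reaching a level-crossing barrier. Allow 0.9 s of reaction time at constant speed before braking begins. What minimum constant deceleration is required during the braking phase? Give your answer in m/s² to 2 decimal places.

Required deceleration ≈ 4.01 m/s²

115 km/h ÷ 3.6 = 31.9444 m/s.
Distance covered during reaction = 31.9444 × 0.9 = 28.750 m.
Distance available for braking: 156 − 28.750 = 127.250 m.
v² = 2a·d ⇒ a = v²/(2d) = 31.9444² / (2 × 127.250) = 1020.445 / 254.500 = 4.0096 m/s².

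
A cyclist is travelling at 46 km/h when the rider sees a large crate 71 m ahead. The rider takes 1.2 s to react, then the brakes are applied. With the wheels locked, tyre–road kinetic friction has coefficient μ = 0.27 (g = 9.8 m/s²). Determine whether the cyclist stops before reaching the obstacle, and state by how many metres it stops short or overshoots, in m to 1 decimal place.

46 km/h ÷ 3.6 = 12.7778 m/s.
a = μg = 0.27 × 9.8 = 2.646 m/s².
Reaction distance = 12.7778 × 1.2 = 15.333 m.
Braking distance = v²/(2a) = 163.272 / 5.292 = 30.853 m.
Total stopping distance = 15.333 + 30.853 = 46.186 m, vs 71 m available — it stops with 71 − 46.186 = 24.814 m to spare.

Yes — it stops 24.8 m short of the obstacle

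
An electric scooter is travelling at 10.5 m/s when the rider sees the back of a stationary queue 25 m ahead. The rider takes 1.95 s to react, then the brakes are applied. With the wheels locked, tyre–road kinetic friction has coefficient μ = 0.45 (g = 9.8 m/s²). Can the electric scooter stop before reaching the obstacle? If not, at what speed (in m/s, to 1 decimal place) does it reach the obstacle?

No — it strikes the obstacle at 8.4 m/s

a = μg = 0.45 × 9.8 = 4.410 m/s².
Reaction distance = 10.5000 × 1.95 = 20.475 m.
Braking distance needed to stop: v²/(2a) = 110.250 / 8.820 = 12.500 m, so total needed = 20.475 + 12.500 = 32.975 m > 25 m — it cannot stop.
Distance remaining when braking begins: 25 − 20.475 = 4.525 m.
v² = v₀² − 2a·d = 110.250 − 2 × 4.410 × 4.525 = 70.339 m²/s².
v = √70.339 = 8.387 m/s.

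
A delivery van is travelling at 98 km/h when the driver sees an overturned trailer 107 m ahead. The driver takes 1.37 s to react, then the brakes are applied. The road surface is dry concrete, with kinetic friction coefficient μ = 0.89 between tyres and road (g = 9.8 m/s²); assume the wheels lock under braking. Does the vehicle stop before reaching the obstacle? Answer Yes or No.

98 km/h ÷ 3.6 = 27.2222 m/s.
a = μg = 0.89 × 9.8 = 8.722 m/s².
Reaction distance = 27.2222 × 1.37 = 37.294 m.
Braking distance = v²/(2a) = 741.048 / 17.444 = 42.482 m.
Total stopping distance = 37.294 + 42.482 = 79.776 m, vs 107 m available — it stops with 107 − 79.776 = 27.224 m to spare.

Yes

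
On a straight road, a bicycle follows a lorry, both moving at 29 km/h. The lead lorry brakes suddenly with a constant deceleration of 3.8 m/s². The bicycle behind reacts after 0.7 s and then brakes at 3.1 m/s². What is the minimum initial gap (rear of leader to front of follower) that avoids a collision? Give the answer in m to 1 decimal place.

Minimum gap ≈ 7.6 m

29 km/h ÷ 3.6 = 8.0556 m/s.
Leader travels v²/(2a_L) = 64.893 / 7.600 = 8.539 m before stopping.
Follower covers v·t_r = 8.0556 × 0.7 = 5.639 m while reacting, then v²/(2a_F) = 64.893 / 6.200 = 10.467 m while braking, for a total of 5.639 + 10.467 = 16.106 m.
Since a_F ≤ a_L and the follower starts braking later, the follower is never slower than the leader, so the closest approach is when both have stopped.
Minimum gap = 16.106 − 8.539 = 7.567 m.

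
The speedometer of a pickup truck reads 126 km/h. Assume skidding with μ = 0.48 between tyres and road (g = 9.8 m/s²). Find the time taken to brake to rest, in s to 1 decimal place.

Braking time ≈ 7.4 s

126 km/h ÷ 3.6 = 35.0000 m/s.
a = μg = 0.48 × 9.8 = 4.704 m/s².
Braking time = v/a = 35.0000 / 4.704 = 7.440 s.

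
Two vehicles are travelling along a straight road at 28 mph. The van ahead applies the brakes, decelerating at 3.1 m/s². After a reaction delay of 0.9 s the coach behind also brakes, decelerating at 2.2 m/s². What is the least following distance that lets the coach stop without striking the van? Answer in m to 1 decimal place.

Minimum gap ≈ 21.6 m

28 mph × 0.44704 = 12.5171 m/s.
Leader travels v²/(2a_L) = 156.678 / 6.200 = 25.271 m before stopping.
Follower covers v·t_r = 12.5171 × 0.9 = 11.265 m while reacting, then v²/(2a_F) = 156.678 / 4.400 = 35.609 m while braking, for a total of 11.265 + 35.609 = 46.874 m.
Since a_F ≤ a_L and the follower starts braking later, the follower is never slower than the leader, so the closest approach is when both have stopped.
Minimum gap = 46.874 − 25.271 = 21.603 m.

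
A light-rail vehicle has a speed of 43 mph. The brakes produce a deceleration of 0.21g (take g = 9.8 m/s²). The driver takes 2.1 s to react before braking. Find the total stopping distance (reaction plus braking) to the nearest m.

Total stopping distance ≈ 130 m

43 mph × 0.44704 = 19.2227 m/s.
a = 0.21 × 9.8 = 2.058 m/s².
Reaction distance = v·t_r = 19.2227 × 2.1 = 40.368 m.
Braking distance = v²/(2a) = 19.2227² / (2 × 2.058) = 369.512 / 4.116 = 89.775 m.
Total = 40.368 + 89.775 = 130.143 m.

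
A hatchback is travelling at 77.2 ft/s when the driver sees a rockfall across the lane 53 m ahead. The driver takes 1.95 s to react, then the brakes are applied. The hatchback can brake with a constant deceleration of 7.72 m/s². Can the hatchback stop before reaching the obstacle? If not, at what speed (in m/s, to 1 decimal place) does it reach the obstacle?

77.2 ft/s × 0.3048 = 23.5306 m/s.
Reaction distance = 23.5306 × 1.95 = 45.885 m.
Braking distance needed to stop: v²/(2a) = 553.689 / 15.440 = 35.861 m, so total needed = 45.885 + 35.861 = 81.746 m > 53 m — it cannot stop.
Distance remaining when braking begins: 53 − 45.885 = 7.115 m.
v² = v₀² − 2a·d = 553.689 − 2 × 7.720 × 7.115 = 443.833 m²/s².
v = √443.833 = 21.067 m/s.

No — it strikes the obstacle at 21.1 m/s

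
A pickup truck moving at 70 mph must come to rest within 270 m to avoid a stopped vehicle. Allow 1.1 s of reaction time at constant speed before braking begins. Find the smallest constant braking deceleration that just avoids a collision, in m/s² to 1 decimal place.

Required deceleration ≈ 2.1 m/s²

70 mph × 0.44704 = 31.2928 m/s.
Distance covered during reaction = 31.2928 × 1.1 = 34.422 m.
Distance available for braking: 270 − 34.422 = 235.578 m.
v² = 2a·d ⇒ a = v²/(2d) = 31.2928² / (2 × 235.578) = 979.239 / 471.156 = 2.0784 m/s².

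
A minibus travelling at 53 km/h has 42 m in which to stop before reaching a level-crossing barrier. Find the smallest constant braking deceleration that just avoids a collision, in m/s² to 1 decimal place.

53 km/h ÷ 3.6 = 14.7222 m/s.
v² = 2a·d ⇒ a = v²/(2d) = 14.7222² / (2 × 42.000) = 216.743 / 84.000 = 2.5803 m/s².

Required deceleration ≈ 2.6 m/s²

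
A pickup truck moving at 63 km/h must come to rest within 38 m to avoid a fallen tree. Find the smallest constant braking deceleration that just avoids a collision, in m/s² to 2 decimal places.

63 km/h ÷ 3.6 = 17.5000 m/s.
v² = 2a·d ⇒ a = v²/(2d) = 17.5000² / (2 × 38.000) = 306.250 / 76.000 = 4.0296 m/s².

Required deceleration ≈ 4.03 m/s²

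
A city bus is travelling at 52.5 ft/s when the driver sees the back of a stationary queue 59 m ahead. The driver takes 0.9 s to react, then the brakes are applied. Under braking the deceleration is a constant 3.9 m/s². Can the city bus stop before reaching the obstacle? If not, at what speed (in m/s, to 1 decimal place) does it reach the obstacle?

52.5 ft/s × 0.3048 = 16.0020 m/s.
Reaction distance = 16.0020 × 0.9 = 14.402 m.
Braking distance = v²/(2a) = 256.064 / 7.800 = 32.829 m.
Total stopping distance = 14.402 + 32.829 = 47.231 m, vs 59 m available — it stops with 59 − 47.231 = 11.769 m to spare.

Yes — it stops about 11.8 m short of the obstacle, so it never reaches it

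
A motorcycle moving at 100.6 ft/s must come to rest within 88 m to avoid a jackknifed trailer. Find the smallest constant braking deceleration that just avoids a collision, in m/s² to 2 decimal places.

100.6 ft/s × 0.3048 = 30.6629 m/s.
v² = 2a·d ⇒ a = v²/(2d) = 30.6629² / (2 × 88.000) = 940.213 / 176.000 = 5.3421 m/s².

Required deceleration ≈ 5.34 m/s²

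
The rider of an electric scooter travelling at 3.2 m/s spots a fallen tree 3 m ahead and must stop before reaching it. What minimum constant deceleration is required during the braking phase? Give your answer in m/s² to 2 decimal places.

v² = 2a·d ⇒ a = v²/(2d) = 3.2000² / (2 × 3.000) = 10.240 / 6.000 = 1.7067 m/s².

Required deceleration ≈ 1.71 m/s²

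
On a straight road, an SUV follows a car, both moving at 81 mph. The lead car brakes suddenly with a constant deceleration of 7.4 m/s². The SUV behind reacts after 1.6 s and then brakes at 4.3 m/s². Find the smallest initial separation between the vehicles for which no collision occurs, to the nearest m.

Minimum gap ≈ 122 m

81 mph × 0.44704 = 36.2102 m/s.
Leader travels v²/(2a_L) = 1311.179 / 14.800 = 88.593 m before stopping.
Follower covers v·t_r = 36.2102 × 1.6 = 57.936 m while reacting, then v²/(2a_F) = 1311.179 / 8.600 = 152.463 m while braking, for a total of 57.936 + 152.463 = 210.399 m.
Since a_F ≤ a_L and the follower starts braking later, the follower is never slower than the leader, so the closest approach is when both have stopped.
Minimum gap = 210.399 − 88.593 = 121.806 m.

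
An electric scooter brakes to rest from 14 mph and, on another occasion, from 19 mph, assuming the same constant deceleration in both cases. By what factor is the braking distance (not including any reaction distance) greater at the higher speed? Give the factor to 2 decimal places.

Braking distance d = v²/(2a), so with a fixed, d ∝ v².
Factor = (19/14)² = 1.3571² = 1.8417.

Factor ≈ 1.84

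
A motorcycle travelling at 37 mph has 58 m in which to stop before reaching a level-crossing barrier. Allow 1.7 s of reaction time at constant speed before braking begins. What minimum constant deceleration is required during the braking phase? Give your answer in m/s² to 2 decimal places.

37 mph × 0.44704 = 16.5405 m/s.
Distance covered during reaction = 16.5405 × 1.7 = 28.119 m.
Distance available for braking: 58 − 28.119 = 29.881 m.
v² = 2a·d ⇒ a = v²/(2d) = 16.5405² / (2 × 29.881) = 273.588 / 59.762 = 4.5780 m/s².

Required deceleration ≈ 4.58 m/s²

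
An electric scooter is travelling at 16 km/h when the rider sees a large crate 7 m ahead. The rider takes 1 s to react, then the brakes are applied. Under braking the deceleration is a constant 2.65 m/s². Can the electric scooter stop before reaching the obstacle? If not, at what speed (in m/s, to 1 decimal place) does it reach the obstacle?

16 km/h ÷ 3.6 = 4.4444 m/s.
Reaction distance = 4.4444 × 1 = 4.444 m.
Braking distance needed to stop: v²/(2a) = 19.753 / 5.300 = 3.727 m, so total needed = 4.444 + 3.727 = 8.171 m > 7 m — it cannot stop.
Distance remaining when braking begins: 7 − 4.444 = 2.556 m.
v² = v₀² − 2a·d = 19.753 − 2 × 2.650 × 2.556 = 6.206 m²/s².
v = √6.206 = 2.491 m/s.

No — it strikes the obstacle at 2.5 m/s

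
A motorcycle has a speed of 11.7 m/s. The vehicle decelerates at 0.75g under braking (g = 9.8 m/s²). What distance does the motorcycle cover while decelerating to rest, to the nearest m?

a = 0.75 × 9.8 = 7.350 m/s².
Braking distance = v²/(2a) = 11.7000² / (2 × 7.350) = 136.890 / 14.700 = 9.312 m.

Braking distance ≈ 9 m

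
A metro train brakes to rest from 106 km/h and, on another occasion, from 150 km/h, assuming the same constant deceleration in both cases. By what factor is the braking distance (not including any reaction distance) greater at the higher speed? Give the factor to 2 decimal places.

Factor ≈ 2.00

Braking distance d = v²/(2a), so with a fixed, d ∝ v².
Factor = (150/106)² = 1.4151² = 2.0025.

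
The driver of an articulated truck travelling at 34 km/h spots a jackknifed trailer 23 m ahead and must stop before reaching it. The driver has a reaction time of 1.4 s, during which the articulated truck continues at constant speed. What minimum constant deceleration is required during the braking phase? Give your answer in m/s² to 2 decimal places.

34 km/h ÷ 3.6 = 9.4444 m/s.
Distance covered during reaction = 9.4444 × 1.4 = 13.222 m.
Distance available for braking: 23 − 13.222 = 9.778 m.
v² = 2a·d ⇒ a = v²/(2d) = 9.4444² / (2 × 9.778) = 89.197 / 19.556 = 4.5611 m/s².

Required deceleration ≈ 4.56 m/s²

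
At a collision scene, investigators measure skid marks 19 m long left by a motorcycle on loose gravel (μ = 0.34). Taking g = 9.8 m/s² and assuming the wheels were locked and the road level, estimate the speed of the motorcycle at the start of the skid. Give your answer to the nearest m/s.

Deceleration a = μg = 0.34 × 9.8 = 3.332 m/s².
v = √(2a·d) = √(2 × 3.332 × 19) = √126.616 = 11.2524 m/s.

Initial speed ≈ 11 m/s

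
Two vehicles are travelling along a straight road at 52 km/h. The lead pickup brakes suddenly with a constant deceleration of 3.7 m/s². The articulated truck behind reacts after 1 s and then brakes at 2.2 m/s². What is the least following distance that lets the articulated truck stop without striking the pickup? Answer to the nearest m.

Minimum gap ≈ 34 m

52 km/h ÷ 3.6 = 14.4444 m/s.
Leader travels v²/(2a_L) = 208.641 / 7.400 = 28.195 m before stopping.
Follower covers v·t_r = 14.4444 × 1 = 14.444 m while reacting, then v²/(2a_F) = 208.641 / 4.400 = 47.418 m while braking, for a total of 14.444 + 47.418 = 61.862 m.
Since a_F ≤ a_L and the follower starts braking later, the follower is never slower than the leader, so the closest approach is when both have stopped.
Minimum gap = 61.862 − 28.195 = 33.667 m.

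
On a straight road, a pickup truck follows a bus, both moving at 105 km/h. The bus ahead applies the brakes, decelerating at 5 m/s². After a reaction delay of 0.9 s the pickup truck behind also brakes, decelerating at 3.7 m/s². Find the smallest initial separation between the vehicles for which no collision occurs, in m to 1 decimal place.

105 km/h ÷ 3.6 = 29.1667 m/s.
Leader travels v²/(2a_L) = 850.696 / 10.000 = 85.070 m before stopping.
Follower covers v·t_r = 29.1667 × 0.9 = 26.250 m while reacting, then v²/(2a_F) = 850.696 / 7.400 = 114.959 m while braking, for a total of 26.250 + 114.959 = 141.209 m.
Since a_F ≤ a_L and the follower starts braking later, the follower is never slower than the leader, so the closest approach is when both have stopped.
Minimum gap = 141.209 − 85.070 = 56.139 m.

Minimum gap ≈ 56.1 m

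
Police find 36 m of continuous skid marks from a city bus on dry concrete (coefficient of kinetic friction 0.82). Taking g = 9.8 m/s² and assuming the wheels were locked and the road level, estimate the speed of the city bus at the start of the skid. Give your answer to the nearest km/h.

Initial speed ≈ 87 km/h

Deceleration a = μg = 0.82 × 9.8 = 8.036 m/s².
v = √(2a·d) = √(2 × 8.036 × 36) = √578.592 = 24.0539 m/s.
= 24.0539 × 3.6 = 86.594 km/h.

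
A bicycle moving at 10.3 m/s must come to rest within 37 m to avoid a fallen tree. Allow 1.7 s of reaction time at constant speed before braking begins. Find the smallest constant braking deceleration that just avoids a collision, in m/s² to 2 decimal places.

Required deceleration ≈ 2.72 m/s²

Distance covered during reaction = 10.3000 × 1.7 = 17.510 m.
Distance available for braking: 37 − 17.510 = 19.490 m.
v² = 2a·d ⇒ a = v²/(2d) = 10.3000² / (2 × 19.490) = 106.090 / 38.980 = 2.7217 m/s².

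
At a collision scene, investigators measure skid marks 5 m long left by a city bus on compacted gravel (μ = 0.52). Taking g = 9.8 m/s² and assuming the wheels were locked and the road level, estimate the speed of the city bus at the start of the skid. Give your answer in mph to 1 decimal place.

Initial speed ≈ 16.0 mph

Deceleration a = μg = 0.52 × 9.8 = 5.096 m/s².
v = √(2a·d) = √(2 × 5.096 × 5) = √50.960 = 7.1386 m/s.
= 7.1386 ÷ 0.44704 = 15.969 mph.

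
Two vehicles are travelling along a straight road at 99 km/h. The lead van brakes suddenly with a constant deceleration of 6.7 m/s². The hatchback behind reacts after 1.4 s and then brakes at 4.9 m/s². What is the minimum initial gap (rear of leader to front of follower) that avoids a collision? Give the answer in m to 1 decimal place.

99 km/h ÷ 3.6 = 27.5000 m/s.
Leader travels v²/(2a_L) = 756.250 / 13.400 = 56.437 m before stopping.
Follower covers v·t_r = 27.5000 × 1.4 = 38.500 m while reacting, then v²/(2a_F) = 756.250 / 9.800 = 77.168 m while braking, for a total of 38.500 + 77.168 = 115.668 m.
Since a_F ≤ a_L and the follower starts braking later, the follower is never slower than the leader, so the closest approach is when both have stopped.
Minimum gap = 115.668 − 56.437 = 59.231 m.

Minimum gap ≈ 59.2 m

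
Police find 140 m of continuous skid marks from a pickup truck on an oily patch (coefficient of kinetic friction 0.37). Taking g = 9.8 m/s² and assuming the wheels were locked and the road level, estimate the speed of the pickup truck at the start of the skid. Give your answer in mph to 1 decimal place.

Deceleration a = μg = 0.37 × 9.8 = 3.626 m/s².
v = √(2a·d) = √(2 × 3.626 × 140) = √1015.280 = 31.8635 m/s.
= 31.8635 ÷ 0.44704 = 71.277 mph.

Initial speed ≈ 71.3 mph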